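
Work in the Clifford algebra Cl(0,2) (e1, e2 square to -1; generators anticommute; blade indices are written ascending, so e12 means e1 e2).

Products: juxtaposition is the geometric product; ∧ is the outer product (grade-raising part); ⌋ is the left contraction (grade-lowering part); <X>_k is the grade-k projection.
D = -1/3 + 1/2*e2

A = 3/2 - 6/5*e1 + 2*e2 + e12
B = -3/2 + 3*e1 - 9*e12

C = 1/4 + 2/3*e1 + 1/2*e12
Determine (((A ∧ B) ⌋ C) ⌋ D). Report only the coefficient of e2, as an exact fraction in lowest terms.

step 1: -9/4 + 63/10*e1 - 3*e2 - 21*e12
step 2: 459/80 - 3*e1 - 63/20*e2 - 9/8*e12
step 3: -27/80 + 459/160*e2
Answer: 459/160


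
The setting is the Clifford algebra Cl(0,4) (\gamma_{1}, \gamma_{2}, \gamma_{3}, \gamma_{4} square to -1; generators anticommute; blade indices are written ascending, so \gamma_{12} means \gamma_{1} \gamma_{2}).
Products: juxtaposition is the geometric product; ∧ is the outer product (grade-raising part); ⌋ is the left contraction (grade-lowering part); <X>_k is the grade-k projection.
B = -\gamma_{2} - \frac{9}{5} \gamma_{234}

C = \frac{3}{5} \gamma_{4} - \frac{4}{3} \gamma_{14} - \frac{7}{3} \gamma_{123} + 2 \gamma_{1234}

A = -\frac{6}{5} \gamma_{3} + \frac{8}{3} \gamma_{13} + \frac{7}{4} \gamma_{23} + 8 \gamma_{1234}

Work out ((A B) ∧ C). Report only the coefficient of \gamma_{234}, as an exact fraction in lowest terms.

step 1: -\frac{72}{5} \gamma_{1} - \frac{7}{4} \gamma_{3} + \frac{63}{20} \gamma_{4} - \frac{6}{5} \gamma_{23} + \frac{54}{25} \gamma_{24} + \frac{8}{3} \gamma_{123} - \frac{24}{5} \gamma_{124} + 8 \gamma_{134}
step 2: -\frac{216}{25} \gamma_{14} - \frac{21}{20} \gamma_{34} - \frac{7}{3} \gamma_{134} - \frac{18}{25} \gamma_{234} + \frac{211}{20} \gamma_{1234}
Answer: -\frac{18}{25}


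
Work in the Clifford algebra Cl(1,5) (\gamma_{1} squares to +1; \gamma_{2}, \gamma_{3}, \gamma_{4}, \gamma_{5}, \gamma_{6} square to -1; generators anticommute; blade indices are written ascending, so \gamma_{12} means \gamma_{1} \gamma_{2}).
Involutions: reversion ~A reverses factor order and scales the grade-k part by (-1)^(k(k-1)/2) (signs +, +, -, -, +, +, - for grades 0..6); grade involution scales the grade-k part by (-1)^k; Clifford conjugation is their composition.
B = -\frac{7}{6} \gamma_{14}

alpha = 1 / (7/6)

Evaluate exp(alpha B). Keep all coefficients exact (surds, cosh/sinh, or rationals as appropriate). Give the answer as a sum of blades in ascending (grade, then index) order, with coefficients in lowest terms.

B^2 = (-\frac{7}{6})^2*(\gamma_{14})^2 = \frac{49}{36}*(+1) = \frac{49}{36} (a basis 2-blade squares to minus the product of its generators' squares).
B^2 = \frac{49}{36} — since the square is positive, the closed form is hyperbolic: l = \frac{7}{6}, alpha*l = 1, so exp(alpha B) = cosh(1) + (sinh(1)/(\frac{7}{6}))*B = \cosh{\left(1 \right)} + (\frac{6 \sinh{\left(1 \right)}}{7})*B.
Answer: \cosh{\left(1 \right)} - \sinh{\left(1 \right)} \gamma_{14}


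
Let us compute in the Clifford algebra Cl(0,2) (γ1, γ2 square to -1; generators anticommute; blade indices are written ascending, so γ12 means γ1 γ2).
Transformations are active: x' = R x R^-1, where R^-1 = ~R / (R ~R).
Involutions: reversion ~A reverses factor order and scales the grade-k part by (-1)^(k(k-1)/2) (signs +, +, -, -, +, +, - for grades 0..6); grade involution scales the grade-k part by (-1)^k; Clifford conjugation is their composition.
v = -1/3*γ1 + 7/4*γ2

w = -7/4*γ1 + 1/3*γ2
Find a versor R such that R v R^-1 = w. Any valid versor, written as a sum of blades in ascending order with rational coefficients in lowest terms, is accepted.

Construction: equal norms (both -457/144) license R = v + w = -25/12*γ1 + 25/12*γ2 — nothing changes along that direction, while (v - w)/2 changes sign, so v maps onto w.
Answer: -25/12*γ1 + 25/12*γ2


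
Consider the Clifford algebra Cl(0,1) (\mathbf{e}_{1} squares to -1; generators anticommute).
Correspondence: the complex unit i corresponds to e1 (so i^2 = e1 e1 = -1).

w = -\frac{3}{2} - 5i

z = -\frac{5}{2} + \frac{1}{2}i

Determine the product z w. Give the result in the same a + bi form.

In blades: z = -\frac{5}{2} + \frac{1}{2} e_{1}, w = -\frac{3}{2} - 5 e_{1}.
Distribute z over w term by term (generator squares from the signature, products reordered to ascending indices): (-\frac{5}{2})*w = \frac{15}{4} + \frac{25}{2} e_{1}; (\frac{1}{2} e_{1})*w = \frac{5}{2} - \frac{3}{4} e_{1}.
Sum: \frac{25}{4} + \frac{47}{4} e_{1}; translating back through the correspondence:
Answer: \frac{25}{4} + \frac{47}{4}i


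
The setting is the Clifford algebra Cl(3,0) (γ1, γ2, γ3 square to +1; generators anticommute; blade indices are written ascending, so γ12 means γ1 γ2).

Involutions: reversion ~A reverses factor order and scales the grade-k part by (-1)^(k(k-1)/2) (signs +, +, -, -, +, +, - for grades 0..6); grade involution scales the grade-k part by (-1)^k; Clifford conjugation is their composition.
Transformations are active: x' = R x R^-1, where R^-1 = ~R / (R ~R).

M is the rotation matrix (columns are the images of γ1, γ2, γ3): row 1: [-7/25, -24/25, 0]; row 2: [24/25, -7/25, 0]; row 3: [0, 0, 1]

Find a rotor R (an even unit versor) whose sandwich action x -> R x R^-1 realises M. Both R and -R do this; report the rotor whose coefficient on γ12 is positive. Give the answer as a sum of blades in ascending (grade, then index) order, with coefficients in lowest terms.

Method: write R = a + b12*γ12 + b13*γ13 + b23*γ23 with a^2 + b12^2 + b13^2 + b23^2 = 1 (so R^-1 = ~R). Expanding the columns R e_j ~R gives tr M = 4a^2 - 1 and, from the antisymmetric part, M21 - M12 = -4a*b12, M13 - M31 = 4a*b13, M32 - M23 = -4a*b23.
Here tr M = 11/25, so a^2 = (1 + tr M)/4 = 9/25 and a = ±3/5. Taking a = 3/5: M21 - M12 = 48/25, M13 - M31 = 0, M32 - M23 = 0, giving b12 = -4/5, b13 = 0, b23 = 0, i.e. R = 3/5 - 4/5*γ12.
Its γ12 coefficient is negative, so report the other preimage -R.
Answer: -3/5 + 4/5*γ12. Recall the cover is two-to-one: with M of trace 11/25, both preimages act alike, and the stated γ12 sign chooses the sheet.


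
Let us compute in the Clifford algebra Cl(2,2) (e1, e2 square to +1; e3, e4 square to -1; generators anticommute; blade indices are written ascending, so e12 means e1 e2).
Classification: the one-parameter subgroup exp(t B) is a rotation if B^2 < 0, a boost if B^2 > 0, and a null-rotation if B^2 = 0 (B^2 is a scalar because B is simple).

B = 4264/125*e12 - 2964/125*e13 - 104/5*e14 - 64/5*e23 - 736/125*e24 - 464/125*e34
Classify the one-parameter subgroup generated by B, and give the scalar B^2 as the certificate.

B^2 term by term: the squares give (4264/125)^2*(e12)^2 + (-2964/125)^2*(e13)^2 + (-104/5)^2*(e14)^2 + (-64/5)^2*(e23)^2 + (-736/125)^2*(e24)^2 + (-464/125)^2*(e34)^2 = 18181696/15625*(-1) + 8785296/15625*(+1) + 10816/25*(+1) + 4096/25*(+1) + 541696/15625*(+1) + 215296/15625*(-1) = 16 (each basis 2-blade squares to minus the product of its generators' squares); cross terms between blades sharing an index anticommute and cancel; the commuting (index-disjoint) pairs give grade-4 terms 2*c*c'*(blade product), which cancel blade by blade — e1234: -3956992/15625 - 4363008/15625 + 13312/25 = 0 — confirming B is simple. So B^2 = 16.
Answer: boost, certificate B^2 = 16. One invariant decides it: the square 16 survives every conjugation, and its sign is exactly the classification.


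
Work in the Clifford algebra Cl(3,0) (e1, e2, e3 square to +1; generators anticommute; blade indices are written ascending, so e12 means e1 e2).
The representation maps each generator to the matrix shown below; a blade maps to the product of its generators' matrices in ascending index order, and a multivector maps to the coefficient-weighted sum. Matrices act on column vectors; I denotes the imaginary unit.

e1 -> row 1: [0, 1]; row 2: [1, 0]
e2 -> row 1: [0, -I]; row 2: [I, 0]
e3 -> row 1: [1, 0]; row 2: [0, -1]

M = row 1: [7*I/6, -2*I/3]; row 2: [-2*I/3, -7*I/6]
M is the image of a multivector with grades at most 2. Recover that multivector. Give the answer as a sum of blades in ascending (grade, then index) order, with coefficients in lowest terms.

Method: 1, rho(e1), rho(e2), rho(e3) form a trace-orthogonal basis of the 2x2 complex matrices (tr(X Y) = 2 if X = Y, else 0), so M = m0*1 + m1*rho(e1) + m2*rho(e2) + m3*rho(e3) with m0 = tr(M)/2 = 0, m1 = tr(M rho(e1))/2 = -2*I/3, m2 = tr(M rho(e2))/2 = 0, m3 = tr(M rho(e3))/2 = 7*I/6.
Multiplying table entries, the bivector images are rho(e12) = I*rho(e3), rho(e13) = -I*rho(e2), rho(e23) = I*rho(e1); with real blade coefficients the real parts of m0..m3 are the coefficients of 1, e1, e2, e3 and the imaginary parts give the bivectors (e23: Im m1, e13: -Im m2, e12: Im m3).
Answer: 7/6*e12 - 2/3*e23


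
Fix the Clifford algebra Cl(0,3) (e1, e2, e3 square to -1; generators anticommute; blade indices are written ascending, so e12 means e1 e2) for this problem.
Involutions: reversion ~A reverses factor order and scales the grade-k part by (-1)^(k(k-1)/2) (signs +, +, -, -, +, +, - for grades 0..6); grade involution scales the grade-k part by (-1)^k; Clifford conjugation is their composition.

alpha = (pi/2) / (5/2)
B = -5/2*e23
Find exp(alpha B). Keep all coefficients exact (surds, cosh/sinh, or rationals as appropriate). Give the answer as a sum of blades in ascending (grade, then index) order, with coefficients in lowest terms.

B^2 = (-5/2)^2*(e23)^2 = 25/4*(-1) = -25/4 (a basis 2-blade squares to minus the product of its generators' squares).
B^2 = -25/4 — the series telescopes trigonometrically here: l = 5/2, alpha*l = pi/2, so exp(alpha B) = cos(pi/2) + (sin(pi/2)/(5/2))*B = 0 + (2/5)*B.
Answer: -e23


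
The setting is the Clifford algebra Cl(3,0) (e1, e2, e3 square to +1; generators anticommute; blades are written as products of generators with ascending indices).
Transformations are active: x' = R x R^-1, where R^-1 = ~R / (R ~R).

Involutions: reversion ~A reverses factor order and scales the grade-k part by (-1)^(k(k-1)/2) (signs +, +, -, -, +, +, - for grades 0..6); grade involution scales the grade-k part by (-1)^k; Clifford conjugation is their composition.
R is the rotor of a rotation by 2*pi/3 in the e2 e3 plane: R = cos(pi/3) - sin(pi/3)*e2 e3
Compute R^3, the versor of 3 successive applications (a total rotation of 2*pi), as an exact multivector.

Half-angle bookkeeping: 3 applications in e2 e3 add up to rotor phase 3*pi/3 = pi, so R^3 = cos(pi) - sin(pi)*e2 e3.
cos(pi) = -1 and sin(pi) = 0, so R^3 = -1. The total rotation 2*pi is 1 full turn, so every vector returns to itself, yet the rotor is -1, on the OTHER sheet of the double cover (an odd number of 2*pi turns).
Answer: -1


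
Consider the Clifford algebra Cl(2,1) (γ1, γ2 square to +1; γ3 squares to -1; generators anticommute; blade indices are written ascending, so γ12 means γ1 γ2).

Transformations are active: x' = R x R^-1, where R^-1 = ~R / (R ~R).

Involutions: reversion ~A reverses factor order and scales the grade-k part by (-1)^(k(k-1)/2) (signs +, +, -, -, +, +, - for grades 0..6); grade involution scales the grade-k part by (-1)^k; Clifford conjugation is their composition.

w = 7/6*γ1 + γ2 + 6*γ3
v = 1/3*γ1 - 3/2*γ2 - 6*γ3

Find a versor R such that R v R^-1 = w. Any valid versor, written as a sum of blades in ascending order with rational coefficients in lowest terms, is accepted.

Since q(v) = q(w) = -1211/36, the sum R = v + w = 3/2*γ1 - 1/2*γ2 does the job whenever invertible.
Answer: 3/2*γ1 - 1/2*γ2


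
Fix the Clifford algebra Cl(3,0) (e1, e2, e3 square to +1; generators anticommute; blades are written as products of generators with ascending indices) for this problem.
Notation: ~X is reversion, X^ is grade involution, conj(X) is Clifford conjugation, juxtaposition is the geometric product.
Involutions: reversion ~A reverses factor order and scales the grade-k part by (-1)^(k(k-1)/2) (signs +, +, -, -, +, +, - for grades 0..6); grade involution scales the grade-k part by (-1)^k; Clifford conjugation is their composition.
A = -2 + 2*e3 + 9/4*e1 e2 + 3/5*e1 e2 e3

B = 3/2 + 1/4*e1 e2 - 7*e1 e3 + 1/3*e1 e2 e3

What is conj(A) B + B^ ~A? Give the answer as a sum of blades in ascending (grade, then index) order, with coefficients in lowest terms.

first term: -211/80 - 14*e1 - 21/5*e2 - 12/5*e3 - 109/24*e1 e2 + 14*e1 e3 - 63/4*e2 e3 - 4/15*e1 e2 e3
second term: -211/80 - 14*e1 + 21/5*e2 + 12/5*e3 - 109/24*e1 e2 + 14*e1 e3 + 63/4*e2 e3 + 4/15*e1 e2 e3
Answer: -211/40 - 28*e1 - 109/12*e1 e2 + 28*e1 e3


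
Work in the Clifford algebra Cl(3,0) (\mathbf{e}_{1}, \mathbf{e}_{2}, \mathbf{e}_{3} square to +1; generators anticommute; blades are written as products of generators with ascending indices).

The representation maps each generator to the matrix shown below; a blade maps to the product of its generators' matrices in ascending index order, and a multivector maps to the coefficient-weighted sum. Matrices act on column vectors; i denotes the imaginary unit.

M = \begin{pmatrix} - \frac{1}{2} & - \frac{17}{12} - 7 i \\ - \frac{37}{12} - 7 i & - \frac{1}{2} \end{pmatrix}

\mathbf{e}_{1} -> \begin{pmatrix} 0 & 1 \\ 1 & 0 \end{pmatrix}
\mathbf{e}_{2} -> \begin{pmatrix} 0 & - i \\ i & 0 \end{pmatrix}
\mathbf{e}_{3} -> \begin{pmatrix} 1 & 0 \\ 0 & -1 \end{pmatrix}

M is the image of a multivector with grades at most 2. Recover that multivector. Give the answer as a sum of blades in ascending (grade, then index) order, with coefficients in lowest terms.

Method: 1, rho(e_{1}), rho(e_{2}), rho(e_{3}) form a trace-orthogonal basis of the 2x2 complex matrices (tr(X Y) = 2 if X = Y, else 0), so M = m0*1 + m1*rho(e_{1}) + m2*rho(e_{2}) + m3*rho(e_{3}) with m0 = tr(M)/2 = - \frac{1}{2}, m1 = tr(M rho(e_{1}))/2 = - \frac{9}{4} - 7 i, m2 = tr(M rho(e_{2}))/2 = \frac{5 i}{6}, m3 = tr(M rho(e_{3}))/2 = 0.
Multiplying table entries, the bivector images are rho(e_{1} e_{2}) = i*rho(e_{3}), rho(e_{1} e_{3}) = -i*rho(e_{2}), rho(e_{2} e_{3}) = i*rho(e_{1}); with real blade coefficients the real parts of m0..m3 are the coefficients of 1, e_{1}, e_{2}, e_{3} and the imaginary parts give the bivectors (e_{2} e_{3}: Im m1, e_{1} e_{3}: -Im m2, e_{1} e_{2}: Im m3).
Answer: -\frac{1}{2} - \frac{9}{4} e_{1} - \frac{5}{6} e_{1} e_{3} - 7 e_{2} e_{3}


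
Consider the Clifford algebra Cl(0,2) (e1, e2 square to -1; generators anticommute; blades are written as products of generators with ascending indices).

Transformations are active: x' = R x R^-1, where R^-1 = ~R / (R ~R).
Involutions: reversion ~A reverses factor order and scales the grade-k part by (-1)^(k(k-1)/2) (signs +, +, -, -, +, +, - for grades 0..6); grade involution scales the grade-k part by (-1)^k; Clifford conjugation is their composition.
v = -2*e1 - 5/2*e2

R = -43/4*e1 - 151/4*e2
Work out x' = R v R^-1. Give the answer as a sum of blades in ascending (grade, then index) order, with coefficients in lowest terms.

~R = -43/4*e1 - 151/4*e2, and R ~R = -12325/8, so R^-1 = ~R / (-12325/8).
R v = -927/8 - 389/8*e1 e2
Answer: 9439/24650*e1 - 39176/12325*e2


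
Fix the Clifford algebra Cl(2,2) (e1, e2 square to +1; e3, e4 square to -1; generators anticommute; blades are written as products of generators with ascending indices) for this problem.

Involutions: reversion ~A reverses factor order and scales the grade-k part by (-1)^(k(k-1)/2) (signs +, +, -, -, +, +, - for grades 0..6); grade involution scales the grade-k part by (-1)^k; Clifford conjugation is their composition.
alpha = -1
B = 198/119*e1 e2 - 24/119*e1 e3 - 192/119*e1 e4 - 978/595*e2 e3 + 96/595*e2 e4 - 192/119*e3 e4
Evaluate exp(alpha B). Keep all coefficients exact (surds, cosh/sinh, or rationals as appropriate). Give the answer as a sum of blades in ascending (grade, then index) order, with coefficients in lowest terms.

B^2 term by term: the squares give (198/119)^2*(e1 e2)^2 + (-24/119)^2*(e1 e3)^2 + (-192/119)^2*(e1 e4)^2 + (-978/595)^2*(e2 e3)^2 + (96/595)^2*(e2 e4)^2 + (-192/119)^2*(e3 e4)^2 = 39204/14161*(-1) + 576/14161*(+1) + 36864/14161*(+1) + 956484/354025*(+1) + 9216/354025*(+1) + 36864/14161*(-1) = 0 (each basis 2-blade squares to minus the product of its generators' squares); cross terms between blades sharing an index anticommute and cancel; the commuting (index-disjoint) pairs give grade-4 terms 2*c*c'*(blade product), which cancel blade by blade — e1 e2 e3 e4: -76032/14161 + 4608/70805 + 375552/70805 = 0 — confirming B is simple. So B^2 = 0.
B^2 = 0, so the series truncates immediately: exp(alpha B) = 1 + alpha B (parabolic case).
Answer: 1 - 198/119*e1 e2 + 24/119*e1 e3 + 192/119*e1 e4 + 978/595*e2 e3 - 96/595*e2 e4 + 192/119*e3 e4


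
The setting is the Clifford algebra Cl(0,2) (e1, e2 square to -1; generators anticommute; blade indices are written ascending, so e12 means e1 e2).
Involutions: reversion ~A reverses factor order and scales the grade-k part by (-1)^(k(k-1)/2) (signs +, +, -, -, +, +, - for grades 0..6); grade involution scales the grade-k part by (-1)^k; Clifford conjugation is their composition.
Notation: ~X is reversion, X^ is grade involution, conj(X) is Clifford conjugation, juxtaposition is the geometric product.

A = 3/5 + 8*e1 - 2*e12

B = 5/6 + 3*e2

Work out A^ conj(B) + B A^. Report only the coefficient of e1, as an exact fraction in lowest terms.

first term: 1/2 - 38/3*e1 - 9/5*e2 + 67/3*e12
second term: 1/2 - 38/3*e1 + 9/5*e2 + 67/3*e12
Answer: -76/3


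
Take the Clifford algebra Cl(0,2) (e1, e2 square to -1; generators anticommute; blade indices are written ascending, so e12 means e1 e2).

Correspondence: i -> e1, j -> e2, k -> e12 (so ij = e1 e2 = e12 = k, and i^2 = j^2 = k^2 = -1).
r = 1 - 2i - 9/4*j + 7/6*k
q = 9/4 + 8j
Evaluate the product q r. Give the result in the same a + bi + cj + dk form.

In blades: q = 9/4 + 8*e2, r = 1 - 2*e1 - 9/4*e2 + 7/6*e12.
Distribute q over r term by term (generator squares from the signature, products reordered to ascending indices): (9/4)*r = 9/4 - 9/2*e1 - 81/16*e2 + 21/8*e12; (8*e2)*r = 18 + 28/3*e1 + 8*e2 + 16*e12.
Sum: 81/4 + 29/6*e1 + 47/16*e2 + 149/8*e12; translating back through the correspondence:
Answer: 81/4 + 29/6*i + 47/16*j + 149/8*k


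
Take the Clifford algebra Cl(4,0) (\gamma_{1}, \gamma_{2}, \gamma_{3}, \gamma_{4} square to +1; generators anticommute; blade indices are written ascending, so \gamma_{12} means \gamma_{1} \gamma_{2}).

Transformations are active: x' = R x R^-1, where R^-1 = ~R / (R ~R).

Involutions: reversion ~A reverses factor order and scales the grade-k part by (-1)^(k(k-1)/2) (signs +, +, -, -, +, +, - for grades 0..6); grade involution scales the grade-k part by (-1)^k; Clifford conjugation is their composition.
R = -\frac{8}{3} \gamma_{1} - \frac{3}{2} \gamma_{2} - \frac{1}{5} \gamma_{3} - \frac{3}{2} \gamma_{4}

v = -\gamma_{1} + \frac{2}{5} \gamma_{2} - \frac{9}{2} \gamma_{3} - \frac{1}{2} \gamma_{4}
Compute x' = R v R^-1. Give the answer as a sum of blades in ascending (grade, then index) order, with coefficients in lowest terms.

~R = -\frac{8}{3} \gamma_{1} - \frac{3}{2} \gamma_{2} - \frac{1}{5} \gamma_{3} - \frac{3}{2} \gamma_{4}, and R ~R = \frac{5243}{450}, so R^-1 = ~R / (\frac{5243}{450}).
R v = \frac{223}{60} - \frac{77}{30} \gamma_{12} + \frac{59}{5} \gamma_{13} - \frac{1}{6} \gamma_{14} + \frac{683}{100} \gamma_{23} + \frac{27}{20} \gamma_{24} - \frac{133}{20} \gamma_{34}
Answer: -\frac{3677}{5243} \gamma_{1} - \frac{71147}{52430} \gamma_{2} + \frac{45849}{10486} \gamma_{3} - \frac{2396}{5243} \gamma_{4}


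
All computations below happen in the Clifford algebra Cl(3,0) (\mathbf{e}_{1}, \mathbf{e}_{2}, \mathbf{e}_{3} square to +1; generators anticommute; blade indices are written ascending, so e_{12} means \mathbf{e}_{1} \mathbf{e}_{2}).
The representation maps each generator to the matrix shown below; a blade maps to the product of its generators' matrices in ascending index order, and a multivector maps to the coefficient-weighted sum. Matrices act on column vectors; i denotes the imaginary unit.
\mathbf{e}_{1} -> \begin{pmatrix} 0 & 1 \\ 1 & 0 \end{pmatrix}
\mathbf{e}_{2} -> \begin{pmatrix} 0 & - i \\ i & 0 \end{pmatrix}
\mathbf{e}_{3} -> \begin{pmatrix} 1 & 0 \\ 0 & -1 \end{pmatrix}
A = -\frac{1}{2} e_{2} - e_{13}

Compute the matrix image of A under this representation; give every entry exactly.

Bivector images (products of the table entries): rho(e_{13}) = rho(\mathbf{e}_{1})rho(\mathbf{e}_{3}) = \begin{pmatrix} 0 & -1 \\ 1 & 0 \end{pmatrix}.
M = (-\frac{1}{2})*rho(e_{2}) + (-1)*rho(e_{13}), summed entrywise:
Answer: \begin{pmatrix} 0 & 1 + \frac{i}{2} \\ -1 - \frac{i}{2} & 0 \end{pmatrix}


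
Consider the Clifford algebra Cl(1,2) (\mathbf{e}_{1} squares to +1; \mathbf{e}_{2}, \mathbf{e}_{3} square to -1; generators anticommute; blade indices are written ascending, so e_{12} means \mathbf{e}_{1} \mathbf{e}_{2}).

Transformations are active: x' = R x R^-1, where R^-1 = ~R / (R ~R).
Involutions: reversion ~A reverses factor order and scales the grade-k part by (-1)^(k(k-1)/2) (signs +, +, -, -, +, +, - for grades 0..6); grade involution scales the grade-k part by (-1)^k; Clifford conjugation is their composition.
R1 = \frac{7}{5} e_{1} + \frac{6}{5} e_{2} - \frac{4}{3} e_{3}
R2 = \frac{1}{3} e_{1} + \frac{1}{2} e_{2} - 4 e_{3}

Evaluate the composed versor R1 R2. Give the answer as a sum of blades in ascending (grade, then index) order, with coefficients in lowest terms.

Distribute over the terms of R1 (each basis-blade product reordered to ascending indices, repeated generators contracted through their squares):
(\frac{7}{5} e_{1}) R2 = \frac{7}{15} + \frac{7}{10} e_{12} - \frac{28}{5} e_{13}
(\frac{6}{5} e_{2}) R2 = -\frac{3}{5} - \frac{2}{5} e_{12} - \frac{24}{5} e_{23}
(-\frac{4}{3} e_{3}) R2 = -\frac{16}{3} + \frac{4}{9} e_{13} + \frac{2}{3} e_{23}
Summing the partial products and collecting blades:
Answer: -\frac{82}{15} + \frac{3}{10} e_{12} - \frac{232}{45} e_{13} - \frac{62}{15} e_{23}


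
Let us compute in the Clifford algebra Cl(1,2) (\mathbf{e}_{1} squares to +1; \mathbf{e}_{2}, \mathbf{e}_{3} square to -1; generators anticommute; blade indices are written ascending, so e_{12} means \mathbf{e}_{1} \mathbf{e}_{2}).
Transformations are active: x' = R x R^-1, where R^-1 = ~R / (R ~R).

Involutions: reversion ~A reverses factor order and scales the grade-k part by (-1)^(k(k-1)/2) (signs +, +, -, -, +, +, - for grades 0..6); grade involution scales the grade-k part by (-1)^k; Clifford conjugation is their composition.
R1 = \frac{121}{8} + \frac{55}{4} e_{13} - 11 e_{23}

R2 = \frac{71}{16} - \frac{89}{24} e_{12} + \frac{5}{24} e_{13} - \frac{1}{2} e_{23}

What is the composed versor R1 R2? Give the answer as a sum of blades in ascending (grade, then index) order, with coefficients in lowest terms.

Distribute over the terms of R1 (each basis-blade product reordered to ascending indices, repeated generators contracted through their squares):
(\frac{121}{8}) R2 = \frac{8591}{128} - \frac{10769}{192} e_{12} + \frac{605}{192} e_{13} - \frac{121}{16} e_{23}
(\frac{55}{4} e_{13}) R2 = \frac{275}{96} - \frac{55}{8} e_{12} + \frac{3905}{64} e_{13} - \frac{4895}{96} e_{23}
(-11 e_{23}) R2 = -\frac{11}{2} + \frac{55}{24} e_{12} + \frac{979}{24} e_{13} - \frac{781}{16} e_{23}
Summing the partial products and collecting blades:
Answer: \frac{24761}{384} - \frac{3883}{64} e_{12} + \frac{2519}{24} e_{13} - \frac{10307}{96} e_{23}


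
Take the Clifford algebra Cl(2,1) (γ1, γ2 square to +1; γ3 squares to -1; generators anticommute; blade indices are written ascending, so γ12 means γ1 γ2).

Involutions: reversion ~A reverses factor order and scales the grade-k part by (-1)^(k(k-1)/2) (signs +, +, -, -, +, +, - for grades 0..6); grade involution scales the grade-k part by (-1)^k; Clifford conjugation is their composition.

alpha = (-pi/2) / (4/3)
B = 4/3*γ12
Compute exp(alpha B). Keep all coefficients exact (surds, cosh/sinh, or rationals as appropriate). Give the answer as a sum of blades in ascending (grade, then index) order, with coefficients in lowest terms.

B^2 = (4/3)^2*(γ12)^2 = 16/9*(-1) = -16/9 (a basis 2-blade squares to minus the product of its generators' squares).
B^2 = -16/9 — the negative square puts this in the circular regime; l = 4/3, alpha*l = -pi/2, so exp(alpha B) = cos(-pi/2) + (sin(-pi/2)/(4/3))*B = 0 + (-3/4)*B.
Answer: -γ12


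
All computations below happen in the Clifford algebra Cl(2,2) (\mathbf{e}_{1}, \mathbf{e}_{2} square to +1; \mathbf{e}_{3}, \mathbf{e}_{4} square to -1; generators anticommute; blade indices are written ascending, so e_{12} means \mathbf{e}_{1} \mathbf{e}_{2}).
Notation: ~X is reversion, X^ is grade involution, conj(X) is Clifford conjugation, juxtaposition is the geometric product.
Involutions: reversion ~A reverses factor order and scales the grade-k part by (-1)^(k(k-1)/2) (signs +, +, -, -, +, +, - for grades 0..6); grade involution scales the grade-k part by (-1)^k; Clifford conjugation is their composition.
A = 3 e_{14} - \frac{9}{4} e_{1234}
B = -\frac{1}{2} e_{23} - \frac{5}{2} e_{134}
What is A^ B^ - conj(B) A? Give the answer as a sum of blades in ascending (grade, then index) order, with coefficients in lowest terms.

first term: -\frac{45}{8} e_{2} - \frac{15}{2} e_{3} + \frac{9}{8} e_{14} - \frac{3}{2} e_{1234}
second term: -\frac{45}{8} e_{2} + \frac{15}{2} e_{3} - \frac{9}{8} e_{14} + \frac{3}{2} e_{1234}
Answer: -15 e_{3} + \frac{9}{4} e_{14} - 3 e_{1234}


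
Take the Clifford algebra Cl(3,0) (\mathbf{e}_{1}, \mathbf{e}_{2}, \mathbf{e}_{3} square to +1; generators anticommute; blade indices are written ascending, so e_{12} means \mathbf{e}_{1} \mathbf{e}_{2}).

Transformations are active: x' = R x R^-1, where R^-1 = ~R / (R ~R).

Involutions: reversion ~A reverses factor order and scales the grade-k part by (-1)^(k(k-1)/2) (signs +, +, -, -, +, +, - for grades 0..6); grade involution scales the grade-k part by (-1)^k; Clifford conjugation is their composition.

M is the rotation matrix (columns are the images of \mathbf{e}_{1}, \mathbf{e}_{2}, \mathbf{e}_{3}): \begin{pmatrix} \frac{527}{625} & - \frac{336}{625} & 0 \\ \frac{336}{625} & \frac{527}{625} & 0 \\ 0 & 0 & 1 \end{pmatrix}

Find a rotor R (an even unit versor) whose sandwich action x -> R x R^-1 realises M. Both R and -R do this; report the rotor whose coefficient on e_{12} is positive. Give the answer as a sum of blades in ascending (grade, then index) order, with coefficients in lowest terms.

Method: write R = a + b12*e_{12} + b13*e_{13} + b23*e_{23} with a^2 + b12^2 + b13^2 + b23^2 = 1 (so R^-1 = ~R). Expanding the columns R e_j ~R gives tr M = 4a^2 - 1 and, from the antisymmetric part, M21 - M12 = -4a*b12, M13 - M31 = 4a*b13, M32 - M23 = -4a*b23.
Here tr M = \frac{1679}{625}, so a^2 = (1 + tr M)/4 = \frac{576}{625} and a = ±\frac{24}{25}. Taking a = \frac{24}{25}: M21 - M12 = \frac{672}{625}, M13 - M31 = 0, M32 - M23 = 0, giving b12 = -\frac{7}{25}, b13 = 0, b23 = 0, i.e. R = \frac{24}{25} - \frac{7}{25} e_{12}.
Its e_{12} coefficient is negative, so report the other preimage -R.
Answer: -\frac{24}{25} + \frac{7}{25} e_{12}. Recall the cover is two-to-one: with M of trace \frac{1679}{625}, both preimages act alike, and the stated e_{12} sign chooses the sheet.


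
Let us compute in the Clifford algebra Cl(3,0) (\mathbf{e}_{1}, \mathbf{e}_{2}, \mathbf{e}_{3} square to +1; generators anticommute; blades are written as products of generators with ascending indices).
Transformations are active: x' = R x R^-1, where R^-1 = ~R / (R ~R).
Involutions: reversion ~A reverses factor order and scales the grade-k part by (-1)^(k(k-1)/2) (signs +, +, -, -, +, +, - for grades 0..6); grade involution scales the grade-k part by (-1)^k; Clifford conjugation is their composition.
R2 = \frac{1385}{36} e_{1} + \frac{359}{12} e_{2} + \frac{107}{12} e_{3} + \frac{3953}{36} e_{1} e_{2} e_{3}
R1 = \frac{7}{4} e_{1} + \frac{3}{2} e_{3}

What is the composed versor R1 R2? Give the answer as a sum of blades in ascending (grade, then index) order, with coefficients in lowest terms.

Distribute over the terms of R1 (each basis-blade product reordered to ascending indices, repeated generators contracted through their squares):
(\frac{7}{4} e_{1}) R2 = \frac{9695}{144} + \frac{2513}{48} e_{1} e_{2} + \frac{749}{48} e_{1} e_{3} + \frac{27671}{144} e_{2} e_{3}
(\frac{3}{2} e_{3}) R2 = \frac{107}{8} + \frac{3953}{24} e_{1} e_{2} - \frac{1385}{24} e_{1} e_{3} - \frac{359}{8} e_{2} e_{3}
Summing the partial products and collecting blades:
Answer: \frac{11621}{144} + \frac{3473}{16} e_{1} e_{2} - \frac{2021}{48} e_{1} e_{3} + \frac{21209}{144} e_{2} e_{3}


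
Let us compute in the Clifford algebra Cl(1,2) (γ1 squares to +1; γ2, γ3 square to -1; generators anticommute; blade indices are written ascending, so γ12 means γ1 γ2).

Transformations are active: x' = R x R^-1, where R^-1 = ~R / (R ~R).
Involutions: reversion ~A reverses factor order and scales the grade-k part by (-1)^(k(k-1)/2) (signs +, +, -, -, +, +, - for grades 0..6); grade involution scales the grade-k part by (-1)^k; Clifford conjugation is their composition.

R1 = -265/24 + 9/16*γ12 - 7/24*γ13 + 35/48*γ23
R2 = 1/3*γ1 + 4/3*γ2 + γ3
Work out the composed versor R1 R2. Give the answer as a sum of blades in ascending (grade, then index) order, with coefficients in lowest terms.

Distribute over the terms of R2 (each basis-blade product reordered to ascending indices, repeated generators contracted through their squares):
R1 (1/3*γ1) = -265/72*γ1 - 3/16*γ2 + 7/72*γ3 + 35/144*γ123
R1 (4/3*γ2) = -3/4*γ1 - 265/18*γ2 + 35/36*γ3 + 7/18*γ123
R1 (γ3) = 7/24*γ1 - 35/48*γ2 - 265/24*γ3 + 9/16*γ123
Summing the partial products and collecting blades:
Answer: -149/36*γ1 - 563/36*γ2 - 359/36*γ3 + 43/36*γ123


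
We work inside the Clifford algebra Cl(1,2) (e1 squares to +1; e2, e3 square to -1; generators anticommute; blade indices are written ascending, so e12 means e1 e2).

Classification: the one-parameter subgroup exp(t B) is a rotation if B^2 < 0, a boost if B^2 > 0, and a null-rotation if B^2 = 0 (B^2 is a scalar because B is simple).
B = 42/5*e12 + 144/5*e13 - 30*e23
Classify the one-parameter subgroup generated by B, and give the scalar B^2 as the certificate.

B^2 term by term: the squares give (42/5)^2*(e12)^2 + (144/5)^2*(e13)^2 + (-30)^2*(e23)^2 = 1764/25*(+1) + 20736/25*(+1) + 900*(-1) = 0 (each basis 2-blade squares to minus the product of its generators' squares); cross terms between blades sharing an index anticommute and cancel. So B^2 = 0.
Answer: null-rotation, certificate B^2 = 0. The scalar 0 is the complete invariant here: its sign names the subgroup type.


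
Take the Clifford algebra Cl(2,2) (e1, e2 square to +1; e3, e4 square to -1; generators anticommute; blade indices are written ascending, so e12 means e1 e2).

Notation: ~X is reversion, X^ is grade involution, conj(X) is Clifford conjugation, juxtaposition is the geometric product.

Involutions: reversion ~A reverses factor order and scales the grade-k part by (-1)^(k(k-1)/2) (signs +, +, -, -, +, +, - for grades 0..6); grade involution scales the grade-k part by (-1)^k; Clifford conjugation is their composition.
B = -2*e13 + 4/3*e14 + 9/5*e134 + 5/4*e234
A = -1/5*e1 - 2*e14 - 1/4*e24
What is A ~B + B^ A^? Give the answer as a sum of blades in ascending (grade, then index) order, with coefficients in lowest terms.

first term: 8/3 - 69/16*e3 + 4/15*e4 - 1/3*e12 - 91/25*e34 - 41/20*e123 + 3/4*e1234
second term: -8/3 - 281/80*e3 - 4/15*e4 - 1/3*e12 - 109/25*e34 + 41/20*e123 - 1/4*e1234
Answer: -313/40*e3 - 2/3*e12 - 8*e34 + 1/2*e1234


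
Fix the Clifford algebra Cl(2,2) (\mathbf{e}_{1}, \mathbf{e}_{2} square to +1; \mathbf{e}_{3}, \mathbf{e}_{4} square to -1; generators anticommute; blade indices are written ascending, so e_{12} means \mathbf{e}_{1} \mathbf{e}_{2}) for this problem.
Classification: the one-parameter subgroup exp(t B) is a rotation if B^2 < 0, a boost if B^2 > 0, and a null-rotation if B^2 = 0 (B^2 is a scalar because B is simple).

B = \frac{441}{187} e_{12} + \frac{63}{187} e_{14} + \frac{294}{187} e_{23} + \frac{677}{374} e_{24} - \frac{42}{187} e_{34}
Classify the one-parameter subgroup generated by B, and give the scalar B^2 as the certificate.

B^2 term by term: the squares give (\frac{441}{187})^2*(e_{12})^2 + (\frac{63}{187})^2*(e_{14})^2 + (\frac{294}{187})^2*(e_{23})^2 + (\frac{677}{374})^2*(e_{24})^2 + (-\frac{42}{187})^2*(e_{34})^2 = \frac{194481}{34969}*(-1) + \frac{3969}{34969}*(+1) + \frac{86436}{34969}*(+1) + \frac{458329}{139876}*(+1) + \frac{1764}{34969}*(-1) = \frac{1}{4} (each basis 2-blade squares to minus the product of its generators' squares); cross terms between blades sharing an index anticommute and cancel; the commuting (index-disjoint) pairs give grade-4 terms 2*c*c'*(blade product), which cancel blade by blade — e_{1234}: -\frac{37044}{34969} + \frac{37044}{34969} = 0 — confirming B is simple. So B^2 = \frac{1}{4}.
Answer: boost, certificate B^2 = \frac{1}{4}. Certificate logic: \frac{1}{4} is a conjugation-invariant scalar, so its sign fixes rotation versus boost versus null-rotation outright.


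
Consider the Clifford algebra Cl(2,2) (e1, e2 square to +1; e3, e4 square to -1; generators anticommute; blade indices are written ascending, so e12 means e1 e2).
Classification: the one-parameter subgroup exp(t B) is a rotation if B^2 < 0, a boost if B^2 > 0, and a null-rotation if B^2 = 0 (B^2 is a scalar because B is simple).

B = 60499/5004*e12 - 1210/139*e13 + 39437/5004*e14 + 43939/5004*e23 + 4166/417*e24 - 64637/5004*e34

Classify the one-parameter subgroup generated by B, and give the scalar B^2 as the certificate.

B^2 term by term: the squares give (60499/5004)^2*(e12)^2 + (-1210/139)^2*(e13)^2 + (39437/5004)^2*(e14)^2 + (43939/5004)^2*(e23)^2 + (4166/417)^2*(e24)^2 + (-64637/5004)^2*(e34)^2 = 3660129001/25040016*(-1) + 1464100/19321*(+1) + 1555276969/25040016*(+1) + 1930635721/25040016*(+1) + 17355556/173889*(+1) + 4177941769/25040016*(-1) = 16/9 (each basis 2-blade squares to minus the product of its generators' squares); cross terms between blades sharing an index anticommute and cancel; the commuting (index-disjoint) pairs give grade-4 terms 2*c*c'*(blade product), which cancel blade by blade — e1234: -3910473863/12520008 + 10081720/57963 + 1732822343/12520008 = 0 — confirming B is simple. So B^2 = 16/9.
Answer: boost, certificate B^2 = 16/9. Why this suffices: the scalar 16/9 survives any versor conjugation, so its sign alone determines the class however B is presented.


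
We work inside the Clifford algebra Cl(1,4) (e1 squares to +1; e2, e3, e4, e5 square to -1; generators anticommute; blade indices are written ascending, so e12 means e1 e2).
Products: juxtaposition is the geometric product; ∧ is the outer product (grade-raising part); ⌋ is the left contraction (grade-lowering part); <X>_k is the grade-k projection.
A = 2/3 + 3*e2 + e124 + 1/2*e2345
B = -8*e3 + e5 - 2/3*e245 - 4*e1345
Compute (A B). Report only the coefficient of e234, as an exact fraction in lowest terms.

step 1: -5*e3 + 2/3*e5 - 2*e12 + 2/3*e15 - 24*e23 + 3*e25 + 2*e45 - 1/2*e234 - 4*e235 + 32/9*e245 + 8*e1234 + e1245 - 8/3*e1345 + 12*e12345
Answer: -1/2


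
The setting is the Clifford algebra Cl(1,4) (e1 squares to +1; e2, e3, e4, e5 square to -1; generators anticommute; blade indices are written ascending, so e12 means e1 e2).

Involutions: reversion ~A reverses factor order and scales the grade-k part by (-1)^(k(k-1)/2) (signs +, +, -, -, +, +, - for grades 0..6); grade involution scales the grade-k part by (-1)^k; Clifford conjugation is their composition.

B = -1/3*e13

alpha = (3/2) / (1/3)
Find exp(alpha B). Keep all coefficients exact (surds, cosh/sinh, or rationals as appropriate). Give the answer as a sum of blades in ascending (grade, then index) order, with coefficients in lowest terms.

B^2 = (-1/3)^2*(e13)^2 = 1/9*(+1) = 1/9 (a basis 2-blade squares to minus the product of its generators' squares).
B^2 = 1/9 — B^2 > 0, so the exponential closes hyperbolically: l = 1/3, alpha*l = 3/2, so exp(alpha B) = cosh(3/2) + (sinh(3/2)/(1/3))*B = cosh(3/2) + (3*sinh(3/2))*B.
Answer: cosh(3/2) - sinh(3/2)*e13


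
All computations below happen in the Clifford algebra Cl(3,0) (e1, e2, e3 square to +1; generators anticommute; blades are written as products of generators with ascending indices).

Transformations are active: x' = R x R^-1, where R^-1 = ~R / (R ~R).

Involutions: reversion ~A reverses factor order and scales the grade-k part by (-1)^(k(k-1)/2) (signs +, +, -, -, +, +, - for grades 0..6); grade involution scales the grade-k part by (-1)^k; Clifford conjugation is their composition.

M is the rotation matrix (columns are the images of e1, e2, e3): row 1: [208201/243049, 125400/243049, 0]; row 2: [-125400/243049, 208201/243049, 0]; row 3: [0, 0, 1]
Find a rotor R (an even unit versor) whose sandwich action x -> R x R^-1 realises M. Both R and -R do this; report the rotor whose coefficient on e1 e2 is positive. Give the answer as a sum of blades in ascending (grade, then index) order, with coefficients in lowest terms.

Method: write R = a + b12*e1 e2 + b13*e1 e3 + b23*e2 e3 with a^2 + b12^2 + b13^2 + b23^2 = 1 (so R^-1 = ~R). Expanding the columns R e_j ~R gives tr M = 4a^2 - 1 and, from the antisymmetric part, M21 - M12 = -4a*b12, M13 - M31 = 4a*b13, M32 - M23 = -4a*b23.
Here tr M = 659451/243049, so a^2 = (1 + tr M)/4 = 225625/243049 and a = ±475/493. Taking a = 475/493: M21 - M12 = -250800/243049, M13 - M31 = 0, M32 - M23 = 0, giving b12 = 132/493, b13 = 0, b23 = 0, i.e. R = 475/493 + 132/493*e1 e2.
Its e1 e2 coefficient is already positive.
Answer: 475/493 + 132/493*e1 e2. Sheet selection: the two-to-one cover makes ±R indistinguishable at the matrix level (trace 659451/243049), so uniqueness comes from the required sign on e1 e2.


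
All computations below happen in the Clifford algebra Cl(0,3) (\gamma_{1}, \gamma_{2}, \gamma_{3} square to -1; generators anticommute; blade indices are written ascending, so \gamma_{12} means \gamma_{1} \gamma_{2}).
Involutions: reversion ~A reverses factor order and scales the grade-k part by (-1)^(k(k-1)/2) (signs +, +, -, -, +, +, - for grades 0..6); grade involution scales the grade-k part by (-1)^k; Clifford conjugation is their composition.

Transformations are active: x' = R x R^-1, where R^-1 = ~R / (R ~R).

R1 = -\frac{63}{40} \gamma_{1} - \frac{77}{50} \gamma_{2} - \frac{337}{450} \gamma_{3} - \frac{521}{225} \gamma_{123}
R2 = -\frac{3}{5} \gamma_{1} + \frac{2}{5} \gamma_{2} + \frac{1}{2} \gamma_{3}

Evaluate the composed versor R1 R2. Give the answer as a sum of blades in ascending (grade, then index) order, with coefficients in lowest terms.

Distribute over the terms of R2 (each basis-blade product reordered to ascending indices, repeated generators contracted through their squares):
R1 (-\frac{3}{5} \gamma_{1}) = -\frac{189}{200} - \frac{231}{250} \gamma_{12} - \frac{337}{750} \gamma_{13} - \frac{521}{375} \gamma_{23}
R1 (\frac{2}{5} \gamma_{2}) = \frac{77}{125} - \frac{63}{100} \gamma_{12} - \frac{1042}{1125} \gamma_{13} + \frac{337}{1125} \gamma_{23}
R1 (\frac{1}{2} \gamma_{3}) = \frac{337}{900} + \frac{521}{450} \gamma_{12} - \frac{63}{80} \gamma_{13} - \frac{77}{100} \gamma_{23}
Summing the partial products and collecting blades:
Answer: \frac{409}{9000} - \frac{1783}{4500} \gamma_{12} - \frac{7787}{3600} \gamma_{13} - \frac{8369}{4500} \gamma_{23}


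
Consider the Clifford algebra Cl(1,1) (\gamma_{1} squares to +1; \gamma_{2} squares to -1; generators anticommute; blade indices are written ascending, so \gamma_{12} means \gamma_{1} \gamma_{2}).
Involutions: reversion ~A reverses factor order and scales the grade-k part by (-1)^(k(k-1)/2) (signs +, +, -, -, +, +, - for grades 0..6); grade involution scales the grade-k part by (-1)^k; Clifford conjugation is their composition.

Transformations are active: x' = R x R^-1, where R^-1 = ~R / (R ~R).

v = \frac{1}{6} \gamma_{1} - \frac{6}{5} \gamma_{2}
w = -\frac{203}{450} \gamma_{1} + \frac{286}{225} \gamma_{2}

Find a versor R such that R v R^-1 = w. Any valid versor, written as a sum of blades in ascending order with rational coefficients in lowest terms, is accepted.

Sketch: the shared square -\frac{1271}{900} makes R = v + w = -\frac{64}{225} \gamma_{1} + \frac{16}{225} \gamma_{2} the natural versor; its sandwich fixes that direction, negates (v - w)/2, and sends v to w.
Answer: -\frac{64}{225} \gamma_{1} + \frac{16}{225} \gamma_{2}
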